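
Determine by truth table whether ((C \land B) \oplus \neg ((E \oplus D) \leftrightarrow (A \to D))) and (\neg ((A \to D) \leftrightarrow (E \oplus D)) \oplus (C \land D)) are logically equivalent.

A  B  C  D  E  |  φ  ψ
T  T  T  T  T  |  F  F
T  T  T  T  F  |  T  T
T  T  T  F  T  |  F  T
T  T  T  F  F  |  T  F
T  T  F  T  T  |  T  T
T  T  F  T  F  |  F  F
T  T  F  F  T  |  T  T
T  T  F  F  F  |  F  F
T  F  T  T  T  |  T  F
T  F  T  T  F  |  F  T
T  F  T  F  T  |  T  T
T  F  T  F  F  |  F  F
T  F  F  T  T  |  T  T
T  F  F  T  F  |  F  F
T  F  F  F  T  |  T  T
T  F  F  F  F  |  F  F
F  T  T  T  T  |  F  F
F  T  T  T  F  |  T  T
F  T  T  F  T  |  T  F
F  T  T  F  F  |  F  T
F  T  F  T  T  |  T  T
F  T  F  T  F  |  F  F
F  T  F  F  T  |  F  F
F  T  F  F  F  |  T  T
F  F  T  T  T  |  T  F
F  F  T  T  F  |  F  T
F  F  T  F  T  |  F  F
F  F  T  F  F  |  T  T
F  F  F  T  T  |  T  T
F  F  F  T  F  |  F  F
F  F  F  F  T  |  F  F
F  F  F  F  F  |  T  T
The columns differ at A=T, B=T, C=T, D=F, E=T (φ=F, ψ=T), so they are not equivalent.

not equivalent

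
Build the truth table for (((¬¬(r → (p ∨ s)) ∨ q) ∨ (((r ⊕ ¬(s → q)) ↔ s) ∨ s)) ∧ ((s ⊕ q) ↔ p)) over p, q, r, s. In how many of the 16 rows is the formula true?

7

p  q  r  s  |  (p ∨ s)  (r → (p ∨ s))  ¬(r → (p ∨ s))  ¬¬(r → (p ∨ s))  (¬¬(r → (p ∨ s)) ∨ q)  (s → q)  ¬(s → q)  (r ⊕ ¬(s → q))  ((r ⊕ ¬(s → q)) ↔ s)  (((r ⊕ ¬(s → q)) ↔ s) ∨ s)  (s ⊕ q)  ((s ⊕ q) ↔ p)  φ
F  F  F  F  |     F           T              F                T                   T               T        F            F                  T                        T                  F           T        T
F  F  F  T  |     T           T              F                T                   T               F        T            T                  T                        T                  T           F        F
F  F  T  F  |     F           F              T                F                   F               T        F            T                  F                        F                  F           T        F
F  F  T  T  |     T           T              F                T                   T               F        T            F                  F                        T                  T           F        F
F  T  F  F  |     F           T              F                T                   T               T        F            F                  T                        T                  T           F        F
F  T  F  T  |     T           T              F                T                   T               T        F            F                  F                        T                  F           T        T
F  T  T  F  |     F           F              T                F                   T               T        F            T                  F                        F                  T           F        F
F  T  T  T  |     T           T              F                T                   T               T        F            T                  T                        T                  F           T        T
T  F  F  F  |     T           T              F                T                   T               T        F            F                  T                        T                  F           F        F
T  F  F  T  |     T           T              F                T                   T               F        T            T                  T                        T                  T           T        T
T  F  T  F  |     T           T              F                T                   T               T        F            T                  F                        F                  F           F        F
T  F  T  T  |     T           T              F                T                   T               F        T            F                  F                        T                  T           T        T
T  T  F  F  |     T           T              F                T                   T               T        F            F                  T                        T                  T           T        T
T  T  F  T  |     T           T              F                T                   T               T        F            F                  F                        T                  F           F        F
T  T  T  F  |     T           T              F                T                   T               T        F            T                  F                        F                  T           T        T
T  T  T  T  |     T           T              F                T                   T               T        F            T                  T                        T                  F           F        F
The formula is true on 7 of the 16 rows.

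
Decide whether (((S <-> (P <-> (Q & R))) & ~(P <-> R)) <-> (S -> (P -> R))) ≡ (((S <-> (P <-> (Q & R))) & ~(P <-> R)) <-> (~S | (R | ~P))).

equivalent

P | Q | R | S || φ | ψ
T | T | T | T || F | F
T | T | T | F || F | F
T | T | F | T || T | T
T | T | F | F || T | T
T | F | T | T || F | F
T | F | T | F || F | F
T | F | F | T || T | T
T | F | F | F || T | T
F | T | T | T || F | F
F | T | T | F || T | T
F | T | F | T || F | F
F | T | F | F || F | F
F | F | T | T || T | T
F | F | T | F || F | F
F | F | F | T || F | F
F | F | F | F || F | F
The columns for φ and ψ agree on every row, so they are logically equivalent.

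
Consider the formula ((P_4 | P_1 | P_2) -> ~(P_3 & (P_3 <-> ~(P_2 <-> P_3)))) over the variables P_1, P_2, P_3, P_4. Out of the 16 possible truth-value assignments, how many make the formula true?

P_1 | P_2 | P_3 | P_4 || φ
 0  |  0  |  0  |  0  || 1
 0  |  0  |  0  |  1  || 1
 0  |  0  |  1  |  0  || 1
 0  |  0  |  1  |  1  || 0
 0  |  1  |  0  |  0  || 1
 0  |  1  |  0  |  1  || 1
 0  |  1  |  1  |  0  || 1
 0  |  1  |  1  |  1  || 1
 1  |  0  |  0  |  0  || 1
 1  |  0  |  0  |  1  || 1
 1  |  0  |  1  |  0  || 0
 1  |  0  |  1  |  1  || 0
 1  |  1  |  0  |  0  || 1
 1  |  1  |  0  |  1  || 1
 1  |  1  |  1  |  0  || 1
 1  |  1  |  1  |  1  || 1
The formula is true on 13 of the 16 rows.

13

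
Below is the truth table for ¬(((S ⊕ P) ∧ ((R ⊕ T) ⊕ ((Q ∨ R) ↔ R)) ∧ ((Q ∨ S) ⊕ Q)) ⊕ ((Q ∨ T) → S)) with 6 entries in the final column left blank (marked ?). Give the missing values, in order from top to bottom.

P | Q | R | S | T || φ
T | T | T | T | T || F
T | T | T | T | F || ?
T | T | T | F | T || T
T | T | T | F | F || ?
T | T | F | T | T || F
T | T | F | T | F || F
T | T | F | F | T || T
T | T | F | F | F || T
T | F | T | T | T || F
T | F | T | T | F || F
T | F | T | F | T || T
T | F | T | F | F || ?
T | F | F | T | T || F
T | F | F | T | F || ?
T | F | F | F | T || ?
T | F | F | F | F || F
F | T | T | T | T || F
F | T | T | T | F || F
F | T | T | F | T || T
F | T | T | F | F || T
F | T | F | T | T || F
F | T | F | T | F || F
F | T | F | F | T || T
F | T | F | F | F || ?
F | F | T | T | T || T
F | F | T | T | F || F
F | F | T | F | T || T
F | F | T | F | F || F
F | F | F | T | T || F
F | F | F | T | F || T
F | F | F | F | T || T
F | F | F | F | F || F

F, T, F, F, T, T

Row P=T, Q=T, R=T, S=T, T=F: ((S ⊕ P) ∧ ((R ⊕ T) ⊕ ((Q ∨ R) ↔ R)) ∧ ((Q ∨ S) ⊕ Q)) = F, ((Q ∨ T) → S) = T, (((S ⊕ P) ∧ ((R ⊕ T) ⊕ ((Q ∨ R) ↔ R)) ∧ ((Q ∨ S) ⊕ Q)) ⊕ ((Q ∨ T) → S)) = T, so the formula = F.
Row P=T, Q=T, R=T, S=F, T=F: ((S ⊕ P) ∧ ((R ⊕ T) ⊕ ((Q ∨ R) ↔ R)) ∧ ((Q ∨ S) ⊕ Q)) = F, ((Q ∨ T) → S) = F, (((S ⊕ P) ∧ ((R ⊕ T) ⊕ ((Q ∨ R) ↔ R)) ∧ ((Q ∨ S) ⊕ Q)) ⊕ ((Q ∨ T) → S)) = F, so the formula = T.
Row P=T, Q=F, R=T, S=F, T=F: ((S ⊕ P) ∧ ((R ⊕ T) ⊕ ((Q ∨ R) ↔ R)) ∧ ((Q ∨ S) ⊕ Q)) = F, ((Q ∨ T) → S) = T, (((S ⊕ P) ∧ ((R ⊕ T) ⊕ ((Q ∨ R) ↔ R)) ∧ ((Q ∨ S) ⊕ Q)) ⊕ ((Q ∨ T) → S)) = T, so the formula = F.
Row P=T, Q=F, R=F, S=T, T=F: ((S ⊕ P) ∧ ((R ⊕ T) ⊕ ((Q ∨ R) ↔ R)) ∧ ((Q ∨ S) ⊕ Q)) = F, ((Q ∨ T) → S) = T, (((S ⊕ P) ∧ ((R ⊕ T) ⊕ ((Q ∨ R) ↔ R)) ∧ ((Q ∨ S) ⊕ Q)) ⊕ ((Q ∨ T) → S)) = T, so the formula = F.
Row P=T, Q=F, R=F, S=F, T=T: ((S ⊕ P) ∧ ((R ⊕ T) ⊕ ((Q ∨ R) ↔ R)) ∧ ((Q ∨ S) ⊕ Q)) = F, ((Q ∨ T) → S) = F, (((S ⊕ P) ∧ ((R ⊕ T) ⊕ ((Q ∨ R) ↔ R)) ∧ ((Q ∨ S) ⊕ Q)) ⊕ ((Q ∨ T) → S)) = F, so the formula = T.
Row P=F, Q=T, R=F, S=F, T=F: ((S ⊕ P) ∧ ((R ⊕ T) ⊕ ((Q ∨ R) ↔ R)) ∧ ((Q ∨ S) ⊕ Q)) = F, ((Q ∨ T) → S) = F, (((S ⊕ P) ∧ ((R ⊕ T) ⊕ ((Q ∨ R) ↔ R)) ∧ ((Q ∨ S) ⊕ Q)) ⊕ ((Q ∨ T) → S)) = F, so the formula = T.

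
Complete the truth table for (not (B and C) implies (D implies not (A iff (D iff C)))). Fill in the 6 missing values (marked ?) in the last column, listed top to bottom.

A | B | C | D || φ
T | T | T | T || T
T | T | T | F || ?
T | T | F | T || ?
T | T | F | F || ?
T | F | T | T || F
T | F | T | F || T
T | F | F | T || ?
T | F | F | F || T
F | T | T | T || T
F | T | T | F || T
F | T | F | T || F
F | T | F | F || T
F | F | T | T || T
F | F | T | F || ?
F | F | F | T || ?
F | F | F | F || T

Row A=T, B=T, C=T, D=F: not (B and C) = F, (D implies not (A iff (D iff C))) = T, so the formula = T.
Row A=T, B=T, C=F, D=T: not (B and C) = T, (D implies not (A iff (D iff C))) = T, so the formula = T.
Row A=T, B=T, C=F, D=F: not (B and C) = T, (D implies not (A iff (D iff C))) = T, so the formula = T.
Row A=T, B=F, C=F, D=T: not (B and C) = T, (D implies not (A iff (D iff C))) = T, so the formula = T.
Row A=F, B=F, C=T, D=F: not (B and C) = T, (D implies not (A iff (D iff C))) = T, so the formula = T.
Row A=F, B=F, C=F, D=T: not (B and C) = T, (D implies not (A iff (D iff C))) = F, so the formula = F.

T, T, T, T, T, F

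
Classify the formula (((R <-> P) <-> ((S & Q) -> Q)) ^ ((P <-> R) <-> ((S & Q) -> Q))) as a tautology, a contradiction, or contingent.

P | Q | R | S | φ
- | - | - | - | -
1 | 1 | 1 | 1 | 0
1 | 1 | 1 | 0 | 0
1 | 1 | 0 | 1 | 0
1 | 1 | 0 | 0 | 0
1 | 0 | 1 | 1 | 0
1 | 0 | 1 | 0 | 0
1 | 0 | 0 | 1 | 0
1 | 0 | 0 | 0 | 0
0 | 1 | 1 | 1 | 0
0 | 1 | 1 | 0 | 0
0 | 1 | 0 | 1 | 0
0 | 1 | 0 | 0 | 0
0 | 0 | 1 | 1 | 0
0 | 0 | 1 | 0 | 0
0 | 0 | 0 | 1 | 0
0 | 0 | 0 | 0 | 0
Every row is 0, so the formula is a contradiction.

contradiction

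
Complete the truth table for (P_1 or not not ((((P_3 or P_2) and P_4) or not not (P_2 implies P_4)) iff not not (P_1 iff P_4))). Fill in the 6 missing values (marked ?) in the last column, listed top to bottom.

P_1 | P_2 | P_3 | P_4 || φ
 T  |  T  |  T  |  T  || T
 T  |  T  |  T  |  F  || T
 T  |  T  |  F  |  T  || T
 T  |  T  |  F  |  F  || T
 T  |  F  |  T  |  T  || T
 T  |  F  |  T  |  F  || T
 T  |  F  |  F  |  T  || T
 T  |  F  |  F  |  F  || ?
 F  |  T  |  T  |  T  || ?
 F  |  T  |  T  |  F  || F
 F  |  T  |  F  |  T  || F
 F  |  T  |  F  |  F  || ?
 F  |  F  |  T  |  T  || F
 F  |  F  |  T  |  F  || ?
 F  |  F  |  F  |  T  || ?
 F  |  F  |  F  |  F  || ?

T, F, F, T, F, T

Row P_1=T, P_2=F, P_3=F, P_4=F: not not ((((P_3 or P_2) and P_4) or not not (P_2 implies P_4)) iff not not (P_1 iff P_4)) = F, so the formula = T.
Row P_1=F, P_2=T, P_3=T, P_4=T: not not ((((P_3 or P_2) and P_4) or not not (P_2 implies P_4)) iff not not (P_1 iff P_4)) = F, so the formula = F.
Row P_1=F, P_2=T, P_3=F, P_4=F: not not ((((P_3 or P_2) and P_4) or not not (P_2 implies P_4)) iff not not (P_1 iff P_4)) = F, so the formula = F.
Row P_1=F, P_2=F, P_3=T, P_4=F: not not ((((P_3 or P_2) and P_4) or not not (P_2 implies P_4)) iff not not (P_1 iff P_4)) = T, so the formula = T.
Row P_1=F, P_2=F, P_3=F, P_4=T: not not ((((P_3 or P_2) and P_4) or not not (P_2 implies P_4)) iff not not (P_1 iff P_4)) = F, so the formula = F.
Row P_1=F, P_2=F, P_3=F, P_4=F: not not ((((P_3 or P_2) and P_4) or not not (P_2 implies P_4)) iff not not (P_1 iff P_4)) = T, so the formula = T.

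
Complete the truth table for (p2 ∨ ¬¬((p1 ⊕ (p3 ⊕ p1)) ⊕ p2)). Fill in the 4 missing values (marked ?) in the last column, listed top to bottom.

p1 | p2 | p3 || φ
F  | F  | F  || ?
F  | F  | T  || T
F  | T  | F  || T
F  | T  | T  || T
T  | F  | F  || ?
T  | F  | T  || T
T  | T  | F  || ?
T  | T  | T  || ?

F, F, T, T

Row p1=F, p2=F, p3=F: ¬¬((p1 ⊕ (p3 ⊕ p1)) ⊕ p2) = F, so the formula = F.
Row p1=T, p2=F, p3=F: ¬¬((p1 ⊕ (p3 ⊕ p1)) ⊕ p2) = F, so the formula = F.
Row p1=T, p2=T, p3=F: ¬¬((p1 ⊕ (p3 ⊕ p1)) ⊕ p2) = T, so the formula = T.
Row p1=T, p2=T, p3=T: ¬¬((p1 ⊕ (p3 ⊕ p1)) ⊕ p2) = F, so the formula = T.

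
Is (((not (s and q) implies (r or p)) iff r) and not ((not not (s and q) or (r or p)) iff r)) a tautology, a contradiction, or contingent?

contradiction

p | q | r | s || φ
T | T | T | T || F
T | T | T | F || F
T | T | F | T || F
T | T | F | F || F
T | F | T | T || F
T | F | T | F || F
T | F | F | T || F
T | F | F | F || F
F | T | T | T || F
F | T | T | F || F
F | T | F | T || F
F | T | F | F || F
F | F | T | T || F
F | F | T | F || F
F | F | F | T || F
F | F | F | F || F
Every row is F, so the formula is a contradiction.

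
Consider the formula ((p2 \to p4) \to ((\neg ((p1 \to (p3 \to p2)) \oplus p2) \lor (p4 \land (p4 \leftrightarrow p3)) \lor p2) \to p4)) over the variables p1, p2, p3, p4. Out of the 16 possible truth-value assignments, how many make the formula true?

p1 | p2 | p3 | p4 | φ
-- | -- | -- | -- | -
T  | T  | T  | T  | T
T  | T  | T  | F  | T
T  | T  | F  | T  | T
T  | T  | F  | F  | T
T  | F  | T  | T  | T
T  | F  | T  | F  | F
T  | F  | F  | T  | T
T  | F  | F  | F  | T
F  | T  | T  | T  | T
F  | T  | T  | F  | T
F  | T  | F  | T  | T
F  | T  | F  | F  | T
F  | F  | T  | T  | T
F  | F  | T  | F  | T
F  | F  | F  | T  | T
F  | F  | F  | F  | T
The formula is true on 15 of the 16 rows.

15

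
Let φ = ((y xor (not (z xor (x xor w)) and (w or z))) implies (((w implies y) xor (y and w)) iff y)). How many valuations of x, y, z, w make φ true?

13

x | y | z | w || (x xor w) | (z xor (x xor w)) | not (z xor (x xor w)) | (w or z) | (w implies y) | (y and w) | φ
T | T | T | T ||     F     |         T         |           F           |    T     |       T       |     T     | F
T | T | T | F ||     T     |         F         |           T           |    T     |       T       |     F     | T
T | T | F | T ||     F     |         F         |           T           |    T     |       T       |     T     | T
T | T | F | F ||     T     |         T         |           F           |    F     |       T       |     F     | T
T | F | T | T ||     F     |         T         |           F           |    T     |       F       |     F     | T
T | F | T | F ||     T     |         F         |           T           |    T     |       T       |     F     | F
T | F | F | T ||     F     |         F         |           T           |    T     |       F       |     F     | T
T | F | F | F ||     T     |         T         |           F           |    F     |       T       |     F     | T
F | T | T | T ||     T     |         F         |           T           |    T     |       T       |     T     | T
F | T | T | F ||     F     |         T         |           F           |    T     |       T       |     F     | T
F | T | F | T ||     T     |         T         |           F           |    T     |       T       |     T     | F
F | T | F | F ||     F     |         F         |           T           |    F     |       T       |     F     | T
F | F | T | T ||     T     |         F         |           T           |    T     |       F       |     F     | T
F | F | T | F ||     F     |         T         |           F           |    T     |       T       |     F     | T
F | F | F | T ||     T     |         T         |           F           |    T     |       F       |     F     | T
F | F | F | F ||     F     |         F         |           T           |    F     |       T       |     F     | T
The formula is true on 13 of the 16 rows.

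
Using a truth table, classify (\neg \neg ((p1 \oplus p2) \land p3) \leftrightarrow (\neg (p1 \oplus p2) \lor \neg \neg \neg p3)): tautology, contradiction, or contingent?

contradiction

p1 | p2 | p3 || (p1 \oplus p2) | ((p1 \oplus p2) \land p3) | \neg (p1 \oplus p2) | \neg p3 | \neg \neg p3 | \neg \neg \neg p3 | φ
0  | 0  | 0  ||       0        |             0             |          1          |    1    |      0       |         1         | 0
0  | 0  | 1  ||       0        |             0             |          1          |    0    |      1       |         0         | 0
0  | 1  | 0  ||       1        |             0             |          0          |    1    |      0       |         1         | 0
0  | 1  | 1  ||       1        |             1             |          0          |    0    |      1       |         0         | 0
1  | 0  | 0  ||       1        |             0             |          0          |    1    |      0       |         1         | 0
1  | 0  | 1  ||       1        |             1             |          0          |    0    |      1       |         0         | 0
1  | 1  | 0  ||       0        |             0             |          1          |    1    |      0       |         1         | 0
1  | 1  | 1  ||       0        |             0             |          1          |    0    |      1       |         0         | 0
Every row is 0, so the formula is a contradiction.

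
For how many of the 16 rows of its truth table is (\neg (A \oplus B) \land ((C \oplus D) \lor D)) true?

6

A | B | C | D | (A \oplus B) | \neg (A \oplus B) | (C \oplus D) | ((C \oplus D) \lor D) | φ
- | - | - | - | ------------ | ----------------- | ------------ | --------------------- | -
T | T | T | T |      F       |         T         |      F       |           T           | T
T | T | T | F |      F       |         T         |      T       |           T           | T
T | T | F | T |      F       |         T         |      T       |           T           | T
T | T | F | F |      F       |         T         |      F       |           F           | F
T | F | T | T |      T       |         F         |      F       |           T           | F
T | F | T | F |      T       |         F         |      T       |           T           | F
T | F | F | T |      T       |         F         |      T       |           T           | F
T | F | F | F |      T       |         F         |      F       |           F           | F
F | T | T | T |      T       |         F         |      F       |           T           | F
F | T | T | F |      T       |         F         |      T       |           T           | F
F | T | F | T |      T       |         F         |      T       |           T           | F
F | T | F | F |      T       |         F         |      F       |           F           | F
F | F | T | T |      F       |         T         |      F       |           T           | T
F | F | T | F |      F       |         T         |      T       |           T           | T
F | F | F | T |      F       |         T         |      T       |           T           | T
F | F | F | F |      F       |         T         |      F       |           F           | F
The formula is true on 6 of the 16 rows.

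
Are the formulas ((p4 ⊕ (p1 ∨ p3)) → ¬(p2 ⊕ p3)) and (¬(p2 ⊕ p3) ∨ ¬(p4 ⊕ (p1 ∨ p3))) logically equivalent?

p1  p2  p3  p4  |  φ  ψ
F   F   F   F   |  T  T
F   F   F   T   |  T  T
F   F   T   F   |  F  F
F   F   T   T   |  T  T
F   T   F   F   |  T  T
F   T   F   T   |  F  F
F   T   T   F   |  T  T
F   T   T   T   |  T  T
T   F   F   F   |  T  T
T   F   F   T   |  T  T
T   F   T   F   |  F  F
T   F   T   T   |  T  T
T   T   F   F   |  F  F
T   T   F   T   |  T  T
T   T   T   F   |  T  T
T   T   T   T   |  T  T
The columns for φ and ψ agree on every row, so they are logically equivalent.

equivalent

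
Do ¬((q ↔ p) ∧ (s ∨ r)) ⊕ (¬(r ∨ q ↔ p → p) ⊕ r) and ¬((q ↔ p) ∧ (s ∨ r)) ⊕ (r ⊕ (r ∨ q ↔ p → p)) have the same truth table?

not equivalent

  p   |   q   |   r   |   s   |   φ   |   ψ  
----- | ----- | ----- | ----- | ----- | -----
False | False | False | False | False |  True
False | False | False |  True |  True | False
False | False |  True | False |  True | False
False | False |  True |  True |  True | False
False |  True | False | False |  True | False
False |  True | False |  True |  True | False
False |  True |  True | False | False |  True
False |  True |  True |  True | False |  True
 True | False | False | False | False |  True
 True | False | False |  True | False |  True
 True | False |  True | False | False |  True
 True | False |  True |  True | False |  True
 True |  True | False | False |  True | False
 True |  True | False |  True | False |  True
 True |  True |  True | False |  True | False
 True |  True |  True |  True |  True | False
The columns differ at p=False, q=False, r=False, s=False (φ=False, ψ=True), so they are not equivalent.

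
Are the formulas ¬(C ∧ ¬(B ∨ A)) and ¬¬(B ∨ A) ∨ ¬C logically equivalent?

equivalent

  A   |   B   |   C   ||   φ   |   ψ  
False | False | False ||  True |  True
False | False |  True || False | False
False |  True | False ||  True |  True
False |  True |  True ||  True |  True
 True | False | False ||  True |  True
 True | False |  True ||  True |  True
 True |  True | False ||  True |  True
 True |  True |  True ||  True |  True
The columns for φ and ψ agree on every row, so they are logically equivalent.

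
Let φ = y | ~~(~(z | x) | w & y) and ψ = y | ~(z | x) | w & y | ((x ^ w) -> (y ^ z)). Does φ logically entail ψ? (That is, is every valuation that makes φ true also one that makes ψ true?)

  x   |   y   |   z   |   w   ||   φ   |   ψ  
 True |  True |  True |  True ||  True |  True
 True |  True |  True | False ||  True |  True
 True |  True | False |  True ||  True |  True
 True |  True | False | False ||  True |  True
 True | False |  True |  True || False |  True
 True | False |  True | False || False |  True
 True | False | False |  True || False |  True
 True | False | False | False || False | False
False |  True |  True |  True ||  True |  True
False |  True |  True | False ||  True |  True
False |  True | False |  True ||  True |  True
False |  True | False | False ||  True |  True
False | False |  True |  True || False |  True
False | False |  True | False || False |  True
False | False | False |  True ||  True |  True
False | False | False | False ||  True |  True
In every row where φ is true, ψ is also true, so φ ⊨ ψ.

yes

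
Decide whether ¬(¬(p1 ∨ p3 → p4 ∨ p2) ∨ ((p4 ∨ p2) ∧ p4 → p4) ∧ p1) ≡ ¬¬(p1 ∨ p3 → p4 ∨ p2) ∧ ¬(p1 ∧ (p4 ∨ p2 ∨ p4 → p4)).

p1 | p2 | p3 | p4 || φ | ψ
T  | T  | T  | T  || F | F
T  | T  | T  | F  || F | T
T  | T  | F  | T  || F | F
T  | T  | F  | F  || F | T
T  | F  | T  | T  || F | F
T  | F  | T  | F  || F | F
T  | F  | F  | T  || F | F
T  | F  | F  | F  || F | F
F  | T  | T  | T  || T | T
F  | T  | T  | F  || T | T
F  | T  | F  | T  || T | T
F  | T  | F  | F  || T | T
F  | F  | T  | T  || T | T
F  | F  | T  | F  || F | F
F  | F  | F  | T  || T | T
F  | F  | F  | F  || T | T
The columns differ at p1=T, p2=T, p3=T, p4=F (φ=F, ψ=T), so they are not equivalent.

not equivalent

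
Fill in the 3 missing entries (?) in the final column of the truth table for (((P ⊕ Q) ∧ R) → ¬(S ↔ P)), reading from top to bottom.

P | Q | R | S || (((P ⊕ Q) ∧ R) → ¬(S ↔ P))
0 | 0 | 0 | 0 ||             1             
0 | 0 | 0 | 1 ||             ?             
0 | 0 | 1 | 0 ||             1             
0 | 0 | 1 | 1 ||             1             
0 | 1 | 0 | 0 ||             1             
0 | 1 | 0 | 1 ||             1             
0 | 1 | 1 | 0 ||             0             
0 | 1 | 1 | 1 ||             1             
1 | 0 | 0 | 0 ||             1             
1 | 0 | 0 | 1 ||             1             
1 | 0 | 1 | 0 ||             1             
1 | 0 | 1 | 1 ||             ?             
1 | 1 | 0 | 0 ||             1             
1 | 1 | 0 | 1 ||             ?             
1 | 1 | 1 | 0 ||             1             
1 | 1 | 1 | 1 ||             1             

1, 0, 1

Row P=0, Q=0, R=0, S=1: ((P ⊕ Q) ∧ R) = 0, ¬(S ↔ P) = 1, so (((P ⊕ Q) ∧ R) → ¬(S ↔ P)) = 1.
Row P=1, Q=0, R=1, S=1: ((P ⊕ Q) ∧ R) = 1, ¬(S ↔ P) = 0, so (((P ⊕ Q) ∧ R) → ¬(S ↔ P)) = 0.
Row P=1, Q=1, R=0, S=1: ((P ⊕ Q) ∧ R) = 0, ¬(S ↔ P) = 0, so (((P ⊕ Q) ∧ R) → ¬(S ↔ P)) = 1.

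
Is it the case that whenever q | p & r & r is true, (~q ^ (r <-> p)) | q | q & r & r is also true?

no

p | q | r || φ | ψ
T | T | T || T | T
T | T | F || T | T
T | F | T || T | F
T | F | F || F | T
F | T | T || T | T
F | T | F || T | T
F | F | T || F | T
F | F | F || F | F
At p=T, q=F, r=T we have φ true but ψ false, so φ does not entail ψ.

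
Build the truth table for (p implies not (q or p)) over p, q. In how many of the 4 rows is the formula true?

2

p | q | (p implies not (q or p))
- | - | ------------------------
0 | 0 |            1            
0 | 1 |            1            
1 | 0 |            0            
1 | 1 |            0            
The formula is true on 2 of the 4 rows.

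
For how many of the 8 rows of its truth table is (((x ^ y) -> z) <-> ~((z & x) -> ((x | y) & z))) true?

2

x  y  z  |  φ
F  F  F  |  F
F  F  T  |  F
F  T  F  |  T
F  T  T  |  F
T  F  F  |  T
T  F  T  |  F
T  T  F  |  F
T  T  T  |  F
The formula is true on 2 of the 8 rows.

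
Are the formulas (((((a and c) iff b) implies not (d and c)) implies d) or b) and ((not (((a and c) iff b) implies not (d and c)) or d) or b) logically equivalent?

equivalent

a | b | c | d | φ | ψ
- | - | - | - | - | -
T | T | T | T | T | T
T | T | T | F | T | T
T | T | F | T | T | T
T | T | F | F | T | T
T | F | T | T | T | T
T | F | T | F | F | F
T | F | F | T | T | T
T | F | F | F | F | F
F | T | T | T | T | T
F | T | T | F | T | T
F | T | F | T | T | T
F | T | F | F | T | T
F | F | T | T | T | T
F | F | T | F | F | F
F | F | F | T | T | T
F | F | F | F | F | F
The columns for φ and ψ agree on every row, so they are logically equivalent.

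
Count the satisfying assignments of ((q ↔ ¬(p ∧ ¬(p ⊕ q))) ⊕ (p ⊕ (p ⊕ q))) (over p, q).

p  q  |  (p ⊕ q)  ¬(p ⊕ q)  (p ∧ ¬(p ⊕ q))  ¬(p ∧ ¬(p ⊕ q))  (q ↔ ¬(p ∧ ¬(p ⊕ q)))  (p ⊕ (p ⊕ q))  φ
T  T  |     F        T            T                F                   F                  T        T
T  F  |     T        F            F                T                   F                  F        F
F  T  |     T        F            F                T                   T                  T        F
F  F  |     F        T            F                T                   F                  F        F
The formula is true on 1 of the 4 rows.

1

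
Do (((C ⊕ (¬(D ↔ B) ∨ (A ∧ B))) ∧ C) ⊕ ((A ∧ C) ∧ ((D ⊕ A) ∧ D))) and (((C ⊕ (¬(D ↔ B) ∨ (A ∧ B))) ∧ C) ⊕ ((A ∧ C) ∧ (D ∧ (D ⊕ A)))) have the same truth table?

A  B  C  D  |  φ  ψ
0  0  0  0  |  0  0
0  0  0  1  |  0  0
0  0  1  0  |  1  1
0  0  1  1  |  0  0
0  1  0  0  |  0  0
0  1  0  1  |  0  0
0  1  1  0  |  0  0
0  1  1  1  |  1  1
1  0  0  0  |  0  0
1  0  0  1  |  0  0
1  0  1  0  |  1  1
1  0  1  1  |  0  0
1  1  0  0  |  0  0
1  1  0  1  |  0  0
1  1  1  0  |  0  0
1  1  1  1  |  0  0
The columns for φ and ψ agree on every row, so they are logically equivalent.

equivalent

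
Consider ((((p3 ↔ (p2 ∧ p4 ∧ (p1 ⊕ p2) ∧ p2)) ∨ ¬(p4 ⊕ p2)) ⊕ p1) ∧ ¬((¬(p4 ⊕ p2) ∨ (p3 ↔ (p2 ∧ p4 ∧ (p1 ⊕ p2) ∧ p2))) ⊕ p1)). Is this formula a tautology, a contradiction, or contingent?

p1 | p2 | p3 | p4 | (p1 ⊕ p2) | (p2 ∧ p4 ∧ (p1 ⊕ p2) ∧ p2) | (p4 ⊕ p2) | ¬(p4 ⊕ p2) | φ
-- | -- | -- | -- | --------- | -------------------------- | --------- | ---------- | -
0  | 0  | 0  | 0  |     0     |             0              |     0     |     1      | 0
0  | 0  | 0  | 1  |     0     |             0              |     1     |     0      | 0
0  | 0  | 1  | 0  |     0     |             0              |     0     |     1      | 0
0  | 0  | 1  | 1  |     0     |             0              |     1     |     0      | 0
0  | 1  | 0  | 0  |     1     |             0              |     1     |     0      | 0
0  | 1  | 0  | 1  |     1     |             1              |     0     |     1      | 0
0  | 1  | 1  | 0  |     1     |             0              |     1     |     0      | 0
0  | 1  | 1  | 1  |     1     |             1              |     0     |     1      | 0
1  | 0  | 0  | 0  |     1     |             0              |     0     |     1      | 0
1  | 0  | 0  | 1  |     1     |             0              |     1     |     0      | 0
1  | 0  | 1  | 0  |     1     |             0              |     0     |     1      | 0
1  | 0  | 1  | 1  |     1     |             0              |     1     |     0      | 0
1  | 1  | 0  | 0  |     0     |             0              |     1     |     0      | 0
1  | 1  | 0  | 1  |     0     |             0              |     0     |     1      | 0
1  | 1  | 1  | 0  |     0     |             0              |     1     |     0      | 0
1  | 1  | 1  | 1  |     0     |             0              |     0     |     1      | 0
Every row is 0, so the formula is a contradiction.

contradiction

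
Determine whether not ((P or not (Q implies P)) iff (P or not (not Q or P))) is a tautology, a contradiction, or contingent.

P | Q || (Q implies P) | not (Q implies P) | (P or not (Q implies P)) | not Q | (not Q or P) | not (not Q or P) | (P or not (not Q or P)) | φ
0 | 0 ||       1       |         0         |            0             |   1   |      1       |        0         |            0            | 0
0 | 1 ||       0       |         1         |            1             |   0   |      0       |        1         |            1            | 0
1 | 0 ||       1       |         0         |            1             |   1   |      1       |        0         |            1            | 0
1 | 1 ||       1       |         0         |            1             |   0   |      1       |        0         |            1            | 0
Every row is 0, so the formula is a contradiction.

contradiction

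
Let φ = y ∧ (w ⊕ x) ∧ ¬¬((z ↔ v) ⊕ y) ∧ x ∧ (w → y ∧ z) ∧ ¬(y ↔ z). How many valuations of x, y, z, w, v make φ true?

1

x | y | z | w | v || φ
F | F | F | F | F || F
F | F | F | F | T || F
F | F | F | T | F || F
F | F | F | T | T || F
F | F | T | F | F || F
F | F | T | F | T || F
F | F | T | T | F || F
F | F | T | T | T || F
F | T | F | F | F || F
F | T | F | F | T || F
F | T | F | T | F || F
F | T | F | T | T || F
F | T | T | F | F || F
F | T | T | F | T || F
F | T | T | T | F || F
F | T | T | T | T || F
T | F | F | F | F || F
T | F | F | F | T || F
T | F | F | T | F || F
T | F | F | T | T || F
T | F | T | F | F || F
T | F | T | F | T || F
T | F | T | T | F || F
T | F | T | T | T || F
T | T | F | F | F || F
T | T | F | F | T || T
T | T | F | T | F || F
T | T | F | T | T || F
T | T | T | F | F || F
T | T | T | F | T || F
T | T | T | T | F || F
T | T | T | T | T || F
The formula is true on 1 of the 32 rows.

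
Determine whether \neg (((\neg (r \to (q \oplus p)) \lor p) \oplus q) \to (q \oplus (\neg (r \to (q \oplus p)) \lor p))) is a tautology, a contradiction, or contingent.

contradiction

p  q  r  |  (q \oplus p)  (r \to (q \oplus p))  \neg (r \to (q \oplus p))  φ
1  1  1  |       0                 0                        1              0
1  1  0  |       0                 1                        0              0
1  0  1  |       1                 1                        0              0
1  0  0  |       1                 1                        0              0
0  1  1  |       1                 1                        0              0
0  1  0  |       1                 1                        0              0
0  0  1  |       0                 0                        1              0
0  0  0  |       0                 1                        0              0
Every row is 0, so the formula is a contradiction.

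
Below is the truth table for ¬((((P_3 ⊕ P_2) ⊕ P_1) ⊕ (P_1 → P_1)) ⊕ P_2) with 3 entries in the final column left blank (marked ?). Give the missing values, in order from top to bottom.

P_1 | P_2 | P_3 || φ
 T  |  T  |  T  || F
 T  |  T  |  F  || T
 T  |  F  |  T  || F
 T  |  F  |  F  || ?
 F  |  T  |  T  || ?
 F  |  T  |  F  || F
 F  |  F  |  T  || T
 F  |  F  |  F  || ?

Row P_1=T, P_2=F, P_3=F: (((P_3 ⊕ P_2) ⊕ P_1) ⊕ (P_1 → P_1)) = F, ((((P_3 ⊕ P_2) ⊕ P_1) ⊕ (P_1 → P_1)) ⊕ P_2) = F, so the formula = T.
Row P_1=F, P_2=T, P_3=T: (((P_3 ⊕ P_2) ⊕ P_1) ⊕ (P_1 → P_1)) = T, ((((P_3 ⊕ P_2) ⊕ P_1) ⊕ (P_1 → P_1)) ⊕ P_2) = F, so the formula = T.
Row P_1=F, P_2=F, P_3=F: (((P_3 ⊕ P_2) ⊕ P_1) ⊕ (P_1 → P_1)) = T, ((((P_3 ⊕ P_2) ⊕ P_1) ⊕ (P_1 → P_1)) ⊕ P_2) = T, so the formula = F.

T, T, F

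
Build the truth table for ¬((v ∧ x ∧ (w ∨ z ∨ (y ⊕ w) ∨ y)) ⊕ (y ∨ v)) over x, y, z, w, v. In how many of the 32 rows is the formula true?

15

x  y  z  w  v  |  φ
F  F  F  F  F  |  T
F  F  F  F  T  |  F
F  F  F  T  F  |  T
F  F  F  T  T  |  F
F  F  T  F  F  |  T
F  F  T  F  T  |  F
F  F  T  T  F  |  T
F  F  T  T  T  |  F
F  T  F  F  F  |  F
F  T  F  F  T  |  F
F  T  F  T  F  |  F
F  T  F  T  T  |  F
F  T  T  F  F  |  F
F  T  T  F  T  |  F
F  T  T  T  F  |  F
F  T  T  T  T  |  F
T  F  F  F  F  |  T
T  F  F  F  T  |  F
T  F  F  T  F  |  T
T  F  F  T  T  |  T
T  F  T  F  F  |  T
T  F  T  F  T  |  T
T  F  T  T  F  |  T
T  F  T  T  T  |  T
T  T  F  F  F  |  F
T  T  F  F  T  |  T
T  T  F  T  F  |  F
T  T  F  T  T  |  T
T  T  T  F  F  |  F
T  T  T  F  T  |  T
T  T  T  T  F  |  F
T  T  T  T  T  |  T
The formula is true on 15 of the 32 rows.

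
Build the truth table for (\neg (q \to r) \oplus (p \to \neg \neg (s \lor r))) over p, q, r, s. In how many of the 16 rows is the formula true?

p  q  r  s  |  (q \to r)  \neg (q \to r)  (s \lor r)  \neg (s \lor r)  \neg \neg (s \lor r)  (p \to \neg \neg (s \lor r))  φ
F  F  F  F  |      T            F             F              T                  F                         T                T
F  F  F  T  |      T            F             T              F                  T                         T                T
F  F  T  F  |      T            F             T              F                  T                         T                T
F  F  T  T  |      T            F             T              F                  T                         T                T
F  T  F  F  |      F            T             F              T                  F                         T                F
F  T  F  T  |      F            T             T              F                  T                         T                F
F  T  T  F  |      T            F             T              F                  T                         T                T
F  T  T  T  |      T            F             T              F                  T                         T                T
T  F  F  F  |      T            F             F              T                  F                         F                F
T  F  F  T  |      T            F             T              F                  T                         T                T
T  F  T  F  |      T            F             T              F                  T                         T                T
T  F  T  T  |      T            F             T              F                  T                         T                T
T  T  F  F  |      F            T             F              T                  F                         F                T
T  T  F  T  |      F            T             T              F                  T                         T                F
T  T  T  F  |      T            F             T              F                  T                         T                T
T  T  T  T  |      T            F             T              F                  T                         T                T
The formula is true on 12 of the 16 rows.

12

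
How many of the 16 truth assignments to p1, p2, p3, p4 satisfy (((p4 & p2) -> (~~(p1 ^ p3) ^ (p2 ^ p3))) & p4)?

6

p1 | p2 | p3 | p4 || φ
T  | T  | T  | T  || F
T  | T  | T  | F  || F
T  | T  | F  | T  || F
T  | T  | F  | F  || F
T  | F  | T  | T  || T
T  | F  | T  | F  || F
T  | F  | F  | T  || T
T  | F  | F  | F  || F
F  | T  | T  | T  || T
F  | T  | T  | F  || F
F  | T  | F  | T  || T
F  | T  | F  | F  || F
F  | F  | T  | T  || T
F  | F  | T  | F  || F
F  | F  | F  | T  || T
F  | F  | F  | F  || F
The formula is true on 6 of the 16 rows.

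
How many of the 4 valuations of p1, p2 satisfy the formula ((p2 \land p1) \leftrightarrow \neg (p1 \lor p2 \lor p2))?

  p1  |   p2  || (p2 \land p1) | (p1 \lor p2 \lor p2) | \neg (p1 \lor p2 \lor p2) |   φ  
False | False ||     False     |        False         |            True           | False
False |  True ||     False     |         True         |           False           |  True
 True | False ||     False     |         True         |           False           |  True
 True |  True ||      True     |         True         |           False           | False
The formula is true on 2 of the 4 rows.

2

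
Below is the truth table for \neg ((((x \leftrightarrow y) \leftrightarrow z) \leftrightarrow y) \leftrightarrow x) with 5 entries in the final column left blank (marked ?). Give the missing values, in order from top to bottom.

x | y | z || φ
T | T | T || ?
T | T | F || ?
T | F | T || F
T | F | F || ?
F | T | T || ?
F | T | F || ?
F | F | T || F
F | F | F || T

Row x=T, y=T, z=T: (((x \leftrightarrow y) \leftrightarrow z) \leftrightarrow y) = T, ((((x \leftrightarrow y) \leftrightarrow z) \leftrightarrow y) \leftrightarrow x) = T, so the formula = F.
Row x=T, y=T, z=F: (((x \leftrightarrow y) \leftrightarrow z) \leftrightarrow y) = F, ((((x \leftrightarrow y) \leftrightarrow z) \leftrightarrow y) \leftrightarrow x) = F, so the formula = T.
Row x=T, y=F, z=F: (((x \leftrightarrow y) \leftrightarrow z) \leftrightarrow y) = F, ((((x \leftrightarrow y) \leftrightarrow z) \leftrightarrow y) \leftrightarrow x) = F, so the formula = T.
Row x=F, y=T, z=T: (((x \leftrightarrow y) \leftrightarrow z) \leftrightarrow y) = F, ((((x \leftrightarrow y) \leftrightarrow z) \leftrightarrow y) \leftrightarrow x) = T, so the formula = F.
Row x=F, y=T, z=F: (((x \leftrightarrow y) \leftrightarrow z) \leftrightarrow y) = T, ((((x \leftrightarrow y) \leftrightarrow z) \leftrightarrow y) \leftrightarrow x) = F, so the formula = T.

F, T, T, F, T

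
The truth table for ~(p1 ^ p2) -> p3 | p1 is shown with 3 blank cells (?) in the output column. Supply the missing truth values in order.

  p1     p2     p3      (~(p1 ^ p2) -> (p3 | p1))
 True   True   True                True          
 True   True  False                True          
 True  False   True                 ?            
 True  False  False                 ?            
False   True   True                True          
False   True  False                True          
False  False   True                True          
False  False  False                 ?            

Row p1=True, p2=False, p3=True: ~(p1 ^ p2) = False, (p3 | p1) = True, so (~(p1 ^ p2) -> (p3 | p1)) = True.
Row p1=True, p2=False, p3=False: ~(p1 ^ p2) = False, (p3 | p1) = True, so (~(p1 ^ p2) -> (p3 | p1)) = True.
Row p1=False, p2=False, p3=False: ~(p1 ^ p2) = True, (p3 | p1) = False, so (~(p1 ^ p2) -> (p3 | p1)) = False.

True, True, False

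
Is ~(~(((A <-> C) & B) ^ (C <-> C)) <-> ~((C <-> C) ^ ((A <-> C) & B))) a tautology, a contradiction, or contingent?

A | B | C || φ
1 | 1 | 1 || 0
1 | 1 | 0 || 0
1 | 0 | 1 || 0
1 | 0 | 0 || 0
0 | 1 | 1 || 0
0 | 1 | 0 || 0
0 | 0 | 1 || 0
0 | 0 | 0 || 0
Every row is 0, so the formula is a contradiction.

contradiction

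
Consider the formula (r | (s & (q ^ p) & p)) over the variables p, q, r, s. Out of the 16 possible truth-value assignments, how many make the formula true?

p  q  r  s     (r | (s & (q ^ p) & p))
1  1  1  1                1           
1  1  1  0                1           
1  1  0  1                0           
1  1  0  0                0           
1  0  1  1                1           
1  0  1  0                1           
1  0  0  1                1           
1  0  0  0                0           
0  1  1  1                1           
0  1  1  0                1           
0  1  0  1                0           
0  1  0  0                0           
0  0  1  1                1           
0  0  1  0                1           
0  0  0  1                0           
0  0  0  0                0           
The formula is true on 9 of the 16 rows.

9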